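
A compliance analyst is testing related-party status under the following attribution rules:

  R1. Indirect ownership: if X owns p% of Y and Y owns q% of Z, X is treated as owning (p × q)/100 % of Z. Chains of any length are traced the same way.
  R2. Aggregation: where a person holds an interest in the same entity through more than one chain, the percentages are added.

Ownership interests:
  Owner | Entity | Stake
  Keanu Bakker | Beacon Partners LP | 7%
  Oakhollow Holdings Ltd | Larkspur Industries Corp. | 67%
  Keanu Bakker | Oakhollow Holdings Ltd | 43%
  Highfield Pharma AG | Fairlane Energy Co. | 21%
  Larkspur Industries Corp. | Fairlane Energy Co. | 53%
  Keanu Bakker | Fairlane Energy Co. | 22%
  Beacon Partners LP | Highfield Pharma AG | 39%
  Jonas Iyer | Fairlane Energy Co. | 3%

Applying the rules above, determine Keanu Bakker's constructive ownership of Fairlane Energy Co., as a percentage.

Chain via Oakhollow Holdings Ltd → Larkspur Industries Corp. (R1): 43% × 67% × 53% = 15.2693% of Fairlane Energy Co.
Chain via Beacon Partners LP → Highfield Pharma AG (R1): 7% × 39% × 21% = 0.5733% of Fairlane Energy Co.
Direct interest in Fairlane Energy Co: 22%.
Aggregating (R2): 15.2693% + 0.5733% + 22% = 37.8426%.

37.8426%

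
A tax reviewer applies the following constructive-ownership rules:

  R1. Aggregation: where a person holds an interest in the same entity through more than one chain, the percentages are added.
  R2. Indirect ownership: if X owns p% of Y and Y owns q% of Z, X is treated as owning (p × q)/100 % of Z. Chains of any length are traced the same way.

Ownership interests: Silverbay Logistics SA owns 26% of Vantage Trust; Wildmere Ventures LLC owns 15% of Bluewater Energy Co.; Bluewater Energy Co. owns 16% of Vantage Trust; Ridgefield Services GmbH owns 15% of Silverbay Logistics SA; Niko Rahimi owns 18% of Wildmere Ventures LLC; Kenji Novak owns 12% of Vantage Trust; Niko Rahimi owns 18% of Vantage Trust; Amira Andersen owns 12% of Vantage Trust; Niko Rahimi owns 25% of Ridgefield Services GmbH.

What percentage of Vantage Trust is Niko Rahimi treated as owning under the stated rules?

Chain via Ridgefield Services GmbH → Silverbay Logistics SA (R2): 25% × 15% × 26% = 0.975% of Vantage Trust.
Chain via Wildmere Ventures LLC → Bluewater Energy Co. (R2): 18% × 15% × 16% = 0.432% of Vantage Trust.
Direct interest in Vantage Trust: 18%.
Aggregating (R1): 0.975% + 0.432% + 18% = 19.407%.

19.407%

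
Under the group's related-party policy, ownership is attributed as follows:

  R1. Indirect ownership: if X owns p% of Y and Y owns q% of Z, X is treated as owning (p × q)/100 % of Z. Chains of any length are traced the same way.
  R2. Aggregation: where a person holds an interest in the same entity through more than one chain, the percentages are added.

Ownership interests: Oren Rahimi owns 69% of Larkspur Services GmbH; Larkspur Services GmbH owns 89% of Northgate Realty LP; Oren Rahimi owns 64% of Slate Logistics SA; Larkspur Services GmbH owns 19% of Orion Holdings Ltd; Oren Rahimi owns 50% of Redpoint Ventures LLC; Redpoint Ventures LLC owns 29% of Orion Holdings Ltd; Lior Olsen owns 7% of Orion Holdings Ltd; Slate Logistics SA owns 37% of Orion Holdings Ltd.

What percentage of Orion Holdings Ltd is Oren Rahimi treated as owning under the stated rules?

51.29%

Chain via Larkspur Services GmbH (R1): 69% × 19% = 13.11% of Orion Holdings Ltd.
Chain via Redpoint Ventures LLC (R1): 50% × 29% = 14.5% of Orion Holdings Ltd.
Chain via Slate Logistics SA (R1): 64% × 37% = 23.68% of Orion Holdings Ltd.
Aggregating (R2): 13.11% + 14.5% + 23.68% = 51.29%.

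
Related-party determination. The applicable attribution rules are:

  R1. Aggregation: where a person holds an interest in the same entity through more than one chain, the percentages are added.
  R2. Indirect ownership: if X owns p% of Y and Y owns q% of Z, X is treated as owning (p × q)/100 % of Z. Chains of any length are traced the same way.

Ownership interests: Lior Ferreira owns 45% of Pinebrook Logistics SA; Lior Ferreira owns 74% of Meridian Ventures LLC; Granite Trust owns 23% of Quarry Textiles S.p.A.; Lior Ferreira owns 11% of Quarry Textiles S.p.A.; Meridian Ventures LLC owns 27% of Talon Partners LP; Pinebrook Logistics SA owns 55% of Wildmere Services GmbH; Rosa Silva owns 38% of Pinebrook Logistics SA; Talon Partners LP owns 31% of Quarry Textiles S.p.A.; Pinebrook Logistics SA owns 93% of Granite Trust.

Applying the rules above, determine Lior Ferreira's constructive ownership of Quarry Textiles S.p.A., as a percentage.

Chain via Pinebrook Logistics SA → Granite Trust (R2): 45% × 93% × 23% = 9.6255% of Quarry Textiles S.p.A.
Chain via Meridian Ventures LLC → Talon Partners LP (R2): 74% × 27% × 31% = 6.1938% of Quarry Textiles S.p.A.
Direct interest in Quarry Textiles S.p.A: 11%.
Aggregating (R1): 9.6255% + 6.1938% + 11% = 26.8193%.

26.8193%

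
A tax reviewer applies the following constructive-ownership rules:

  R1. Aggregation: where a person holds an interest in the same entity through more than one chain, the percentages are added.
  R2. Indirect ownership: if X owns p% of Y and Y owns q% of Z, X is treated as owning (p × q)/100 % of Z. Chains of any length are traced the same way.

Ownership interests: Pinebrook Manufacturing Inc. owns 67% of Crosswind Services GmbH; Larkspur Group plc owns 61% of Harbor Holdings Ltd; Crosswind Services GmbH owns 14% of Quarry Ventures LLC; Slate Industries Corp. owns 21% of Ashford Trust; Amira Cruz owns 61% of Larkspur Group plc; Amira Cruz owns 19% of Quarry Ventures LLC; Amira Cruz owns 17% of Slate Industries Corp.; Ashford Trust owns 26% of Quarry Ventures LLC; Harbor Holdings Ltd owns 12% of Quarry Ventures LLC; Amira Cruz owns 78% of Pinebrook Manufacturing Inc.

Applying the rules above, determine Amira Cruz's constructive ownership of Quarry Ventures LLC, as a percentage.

Chain via Pinebrook Manufacturing Inc. → Crosswind Services GmbH (R2): 78% × 67% × 14% = 7.3164% of Quarry Ventures LLC.
Chain via Larkspur Group plc → Harbor Holdings Ltd (R2): 61% × 61% × 12% = 4.4652% of Quarry Ventures LLC.
Chain via Slate Industries Corp. → Ashford Trust (R2): 17% × 21% × 26% = 0.9282% of Quarry Ventures LLC.
Direct interest in Quarry Ventures LLC: 19%.
Aggregating (R1): 7.3164% + 4.4652% + 0.9282% + 19% = 31.7098%.

31.7098%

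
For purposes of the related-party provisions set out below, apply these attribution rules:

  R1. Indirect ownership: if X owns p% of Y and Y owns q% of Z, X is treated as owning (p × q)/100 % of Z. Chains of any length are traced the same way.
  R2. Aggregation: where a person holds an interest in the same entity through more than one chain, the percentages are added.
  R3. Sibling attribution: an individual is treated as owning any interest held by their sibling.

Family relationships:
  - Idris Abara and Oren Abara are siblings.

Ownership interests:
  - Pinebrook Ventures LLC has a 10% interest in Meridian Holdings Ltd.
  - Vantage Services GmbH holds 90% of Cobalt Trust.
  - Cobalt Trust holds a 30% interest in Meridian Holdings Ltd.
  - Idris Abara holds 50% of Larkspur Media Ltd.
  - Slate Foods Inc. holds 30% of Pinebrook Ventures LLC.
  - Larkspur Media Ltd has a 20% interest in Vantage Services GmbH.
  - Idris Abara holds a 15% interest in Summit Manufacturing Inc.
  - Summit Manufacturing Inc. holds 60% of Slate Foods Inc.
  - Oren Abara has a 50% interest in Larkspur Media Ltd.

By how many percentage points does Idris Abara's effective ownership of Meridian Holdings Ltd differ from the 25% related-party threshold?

19.33

By sibling attribution (R3), Idris Abara is treated as also owning Oren Abara's interest in Larkspur Media Ltd, giving 50% + 50% = 100%.
Chain via Larkspur Media Ltd → Vantage Services GmbH → Cobalt Trust (R1): 100% × 20% × 90% × 30% = 5.4% of Meridian Holdings Ltd.
Chain via Summit Manufacturing Inc. → Slate Foods Inc. → Pinebrook Ventures LLC (R1): 15% × 60% × 30% × 10% = 0.27% of Meridian Holdings Ltd.
Aggregating (R2): 5.4% + 0.27% = 5.67%.
5.67% falls short of the 25% threshold by 19.33 percentage points.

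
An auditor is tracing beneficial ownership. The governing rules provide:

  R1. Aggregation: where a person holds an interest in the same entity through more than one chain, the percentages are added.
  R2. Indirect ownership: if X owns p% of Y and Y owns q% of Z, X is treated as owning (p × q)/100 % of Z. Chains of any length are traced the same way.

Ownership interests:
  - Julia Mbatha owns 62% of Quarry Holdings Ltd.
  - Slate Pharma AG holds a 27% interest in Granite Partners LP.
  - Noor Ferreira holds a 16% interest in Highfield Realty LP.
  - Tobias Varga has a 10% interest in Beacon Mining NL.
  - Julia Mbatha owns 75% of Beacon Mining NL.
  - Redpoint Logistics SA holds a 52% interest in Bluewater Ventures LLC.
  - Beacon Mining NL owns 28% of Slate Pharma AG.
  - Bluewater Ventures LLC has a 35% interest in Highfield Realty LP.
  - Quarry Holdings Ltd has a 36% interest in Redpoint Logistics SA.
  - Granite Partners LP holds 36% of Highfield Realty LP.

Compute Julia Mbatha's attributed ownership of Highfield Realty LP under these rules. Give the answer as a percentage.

Chain via Quarry Holdings Ltd → Redpoint Logistics SA → Bluewater Ventures LLC (R2): 62% × 36% × 52% × 35% = 4.06224% of Highfield Realty LP.
Chain via Beacon Mining NL → Slate Pharma AG → Granite Partners LP (R2): 75% × 28% × 27% × 36% = 2.0412% of Highfield Realty LP.
Aggregating (R1): 4.06224% + 2.0412% = 6.10344%.

6.10344%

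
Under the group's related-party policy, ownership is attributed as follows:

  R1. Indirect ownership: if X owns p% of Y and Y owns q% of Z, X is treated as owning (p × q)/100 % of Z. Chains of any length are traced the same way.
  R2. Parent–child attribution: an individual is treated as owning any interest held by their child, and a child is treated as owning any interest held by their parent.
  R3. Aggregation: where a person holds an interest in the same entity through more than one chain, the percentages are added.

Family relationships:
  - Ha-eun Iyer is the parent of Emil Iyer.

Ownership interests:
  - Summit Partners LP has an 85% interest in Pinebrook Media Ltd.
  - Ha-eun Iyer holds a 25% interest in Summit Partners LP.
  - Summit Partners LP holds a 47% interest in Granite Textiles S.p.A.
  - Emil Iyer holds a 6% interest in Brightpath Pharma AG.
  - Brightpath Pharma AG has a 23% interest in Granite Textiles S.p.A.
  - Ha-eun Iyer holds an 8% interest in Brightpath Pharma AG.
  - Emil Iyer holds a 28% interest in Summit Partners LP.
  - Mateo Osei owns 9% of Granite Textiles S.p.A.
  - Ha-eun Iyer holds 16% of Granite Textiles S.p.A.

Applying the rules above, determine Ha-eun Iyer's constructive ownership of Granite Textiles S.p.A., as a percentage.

By parent–child attribution (R2), Ha-eun Iyer is treated as also owning Emil Iyer's interest in Brightpath Pharma AG, giving 8% + 6% = 14%.
By parent–child attribution (R2), Ha-eun Iyer is treated as also owning Emil Iyer's interest in Summit Partners LP, giving 25% + 28% = 53%.
Chain via Brightpath Pharma AG (R1): 14% × 23% = 3.22% of Granite Textiles S.p.A.
Chain via Summit Partners LP (R1): 53% × 47% = 24.91% of Granite Textiles S.p.A.
Direct interest in Granite Textiles S.p.A: 16%.
Aggregating (R3): 3.22% + 24.91% + 16% = 44.13%.

44.13%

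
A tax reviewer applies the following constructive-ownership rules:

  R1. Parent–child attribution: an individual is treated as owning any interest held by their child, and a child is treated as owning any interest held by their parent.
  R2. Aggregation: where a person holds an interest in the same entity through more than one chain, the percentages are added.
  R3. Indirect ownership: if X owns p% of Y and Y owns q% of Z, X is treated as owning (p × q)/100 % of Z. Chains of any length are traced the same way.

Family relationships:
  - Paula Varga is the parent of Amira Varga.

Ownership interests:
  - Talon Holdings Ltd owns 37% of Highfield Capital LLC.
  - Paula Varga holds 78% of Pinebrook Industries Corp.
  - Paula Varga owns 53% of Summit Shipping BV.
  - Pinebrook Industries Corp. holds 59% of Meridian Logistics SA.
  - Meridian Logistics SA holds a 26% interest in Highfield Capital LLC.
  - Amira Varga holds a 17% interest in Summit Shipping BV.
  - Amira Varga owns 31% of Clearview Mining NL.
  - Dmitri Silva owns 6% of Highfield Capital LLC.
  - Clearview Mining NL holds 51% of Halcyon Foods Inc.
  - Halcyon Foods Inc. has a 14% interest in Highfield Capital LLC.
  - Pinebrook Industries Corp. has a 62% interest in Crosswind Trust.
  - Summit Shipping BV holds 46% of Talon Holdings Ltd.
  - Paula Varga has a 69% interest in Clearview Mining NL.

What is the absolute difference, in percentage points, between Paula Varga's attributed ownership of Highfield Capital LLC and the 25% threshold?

By parent–child attribution (R1), Paula Varga is treated as also owning Amira Varga's interest in Clearview Mining NL, giving 69% + 31% = 100%.
By parent–child attribution (R1), Paula Varga is treated as also owning Amira Varga's interest in Summit Shipping BV, giving 53% + 17% = 70%.
Chain via Clearview Mining NL → Halcyon Foods Inc. (R3): 100% × 51% × 14% = 7.14% of Highfield Capital LLC.
Chain via Summit Shipping BV → Talon Holdings Ltd (R3): 70% × 46% × 37% = 11.914% of Highfield Capital LLC.
Chain via Pinebrook Industries Corp. → Meridian Logistics SA (R3): 78% × 59% × 26% = 11.9652% of Highfield Capital LLC.
Aggregating (R2): 7.14% + 11.914% + 11.9652% = 31.0192%.
31.0192% exceeds the 25% threshold by 6.0192 percentage points.

6.0192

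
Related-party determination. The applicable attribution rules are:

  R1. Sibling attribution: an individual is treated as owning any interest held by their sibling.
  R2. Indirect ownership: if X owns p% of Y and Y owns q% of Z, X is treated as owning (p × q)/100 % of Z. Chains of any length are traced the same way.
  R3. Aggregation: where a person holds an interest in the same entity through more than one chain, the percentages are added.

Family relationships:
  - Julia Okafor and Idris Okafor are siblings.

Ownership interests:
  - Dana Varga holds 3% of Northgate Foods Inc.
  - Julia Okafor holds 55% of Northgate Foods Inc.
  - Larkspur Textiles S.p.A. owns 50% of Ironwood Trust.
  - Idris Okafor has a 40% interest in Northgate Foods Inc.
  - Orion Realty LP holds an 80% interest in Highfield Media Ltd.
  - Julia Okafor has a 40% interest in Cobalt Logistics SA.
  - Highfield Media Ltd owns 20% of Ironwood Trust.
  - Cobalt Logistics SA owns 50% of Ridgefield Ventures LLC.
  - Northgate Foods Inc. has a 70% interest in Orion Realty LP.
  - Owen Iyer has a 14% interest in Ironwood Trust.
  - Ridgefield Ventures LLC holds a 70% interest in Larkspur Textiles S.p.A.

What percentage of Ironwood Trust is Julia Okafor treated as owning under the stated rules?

17.64%

By sibling attribution (R1), Julia Okafor is treated as also owning Idris Okafor's interest in Northgate Foods Inc, giving 55% + 40% = 95%.
Chain via Northgate Foods Inc. → Orion Realty LP → Highfield Media Ltd (R2): 95% × 70% × 80% × 20% = 10.64% of Ironwood Trust.
Chain via Cobalt Logistics SA → Ridgefield Ventures LLC → Larkspur Textiles S.p.A. (R2): 40% × 50% × 70% × 50% = 7% of Ironwood Trust.
Aggregating (R3): 10.64% + 7% = 17.64%.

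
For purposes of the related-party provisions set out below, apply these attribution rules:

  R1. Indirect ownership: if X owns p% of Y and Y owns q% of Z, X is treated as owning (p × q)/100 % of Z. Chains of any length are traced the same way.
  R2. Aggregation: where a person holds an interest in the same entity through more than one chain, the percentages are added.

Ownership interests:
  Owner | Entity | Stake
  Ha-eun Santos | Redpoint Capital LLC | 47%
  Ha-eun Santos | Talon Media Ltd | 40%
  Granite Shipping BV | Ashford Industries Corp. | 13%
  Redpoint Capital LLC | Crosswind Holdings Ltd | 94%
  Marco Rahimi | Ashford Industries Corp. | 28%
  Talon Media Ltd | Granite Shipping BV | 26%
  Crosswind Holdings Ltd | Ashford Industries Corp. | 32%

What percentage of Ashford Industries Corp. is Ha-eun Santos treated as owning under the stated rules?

Chain via Redpoint Capital LLC → Crosswind Holdings Ltd (R1): 47% × 94% × 32% = 14.1376% of Ashford Industries Corp.
Chain via Talon Media Ltd → Granite Shipping BV (R1): 40% × 26% × 13% = 1.352% of Ashford Industries Corp.
Aggregating (R2): 14.1376% + 1.352% = 15.4896%.

15.4896%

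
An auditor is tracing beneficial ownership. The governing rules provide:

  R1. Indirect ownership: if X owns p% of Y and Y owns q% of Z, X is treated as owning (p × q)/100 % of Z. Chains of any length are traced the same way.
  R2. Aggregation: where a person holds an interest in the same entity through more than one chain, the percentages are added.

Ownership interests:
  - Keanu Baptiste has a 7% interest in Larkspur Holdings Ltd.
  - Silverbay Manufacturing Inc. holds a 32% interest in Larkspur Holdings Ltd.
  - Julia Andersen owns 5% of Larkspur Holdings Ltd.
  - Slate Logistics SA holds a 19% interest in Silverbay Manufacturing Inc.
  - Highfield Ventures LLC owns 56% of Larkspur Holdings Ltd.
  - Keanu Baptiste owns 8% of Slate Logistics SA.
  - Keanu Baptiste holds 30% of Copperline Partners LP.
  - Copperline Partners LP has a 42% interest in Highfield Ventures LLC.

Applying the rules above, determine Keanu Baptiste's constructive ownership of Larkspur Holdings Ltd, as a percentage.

14.5424%

Chain via Slate Logistics SA → Silverbay Manufacturing Inc. (R1): 8% × 19% × 32% = 0.4864% of Larkspur Holdings Ltd.
Chain via Copperline Partners LP → Highfield Ventures LLC (R1): 30% × 42% × 56% = 7.056% of Larkspur Holdings Ltd.
Direct interest in Larkspur Holdings Ltd: 7%.
Aggregating (R2): 0.4864% + 7.056% + 7% = 14.5424%.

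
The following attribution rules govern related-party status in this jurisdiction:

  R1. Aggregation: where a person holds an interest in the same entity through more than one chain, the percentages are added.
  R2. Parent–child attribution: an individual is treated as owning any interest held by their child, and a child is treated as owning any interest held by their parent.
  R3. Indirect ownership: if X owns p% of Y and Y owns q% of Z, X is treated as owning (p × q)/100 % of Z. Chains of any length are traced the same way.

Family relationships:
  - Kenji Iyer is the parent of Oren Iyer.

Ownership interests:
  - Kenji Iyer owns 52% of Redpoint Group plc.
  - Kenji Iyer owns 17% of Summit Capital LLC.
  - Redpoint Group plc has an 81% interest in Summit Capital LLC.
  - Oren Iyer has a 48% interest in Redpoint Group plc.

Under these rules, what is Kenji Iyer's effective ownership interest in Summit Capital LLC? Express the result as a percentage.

98%

By parent–child attribution (R2), Kenji Iyer is treated as also owning Oren Iyer's interest in Redpoint Group plc, giving 52% + 48% = 100%.
Chain via Redpoint Group plc (R3): 100% × 81% = 81% of Summit Capital LLC.
Direct interest in Summit Capital LLC: 17%.
Aggregating (R1): 81% + 17% = 98%.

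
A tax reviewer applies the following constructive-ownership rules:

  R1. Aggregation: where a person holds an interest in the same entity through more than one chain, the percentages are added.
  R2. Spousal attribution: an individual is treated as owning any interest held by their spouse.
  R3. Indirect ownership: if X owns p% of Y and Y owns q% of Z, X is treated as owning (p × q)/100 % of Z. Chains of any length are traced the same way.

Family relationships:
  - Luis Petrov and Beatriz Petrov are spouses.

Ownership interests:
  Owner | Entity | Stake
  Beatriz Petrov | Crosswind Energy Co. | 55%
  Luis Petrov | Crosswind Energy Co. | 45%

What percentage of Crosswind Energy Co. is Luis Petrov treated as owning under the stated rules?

By spousal attribution (R2), Luis Petrov is treated as also owning Beatriz Petrov's interest in Crosswind Energy Co, giving 45% + 55% = 100%.
Direct interest in Crosswind Energy Co: 100%.

100%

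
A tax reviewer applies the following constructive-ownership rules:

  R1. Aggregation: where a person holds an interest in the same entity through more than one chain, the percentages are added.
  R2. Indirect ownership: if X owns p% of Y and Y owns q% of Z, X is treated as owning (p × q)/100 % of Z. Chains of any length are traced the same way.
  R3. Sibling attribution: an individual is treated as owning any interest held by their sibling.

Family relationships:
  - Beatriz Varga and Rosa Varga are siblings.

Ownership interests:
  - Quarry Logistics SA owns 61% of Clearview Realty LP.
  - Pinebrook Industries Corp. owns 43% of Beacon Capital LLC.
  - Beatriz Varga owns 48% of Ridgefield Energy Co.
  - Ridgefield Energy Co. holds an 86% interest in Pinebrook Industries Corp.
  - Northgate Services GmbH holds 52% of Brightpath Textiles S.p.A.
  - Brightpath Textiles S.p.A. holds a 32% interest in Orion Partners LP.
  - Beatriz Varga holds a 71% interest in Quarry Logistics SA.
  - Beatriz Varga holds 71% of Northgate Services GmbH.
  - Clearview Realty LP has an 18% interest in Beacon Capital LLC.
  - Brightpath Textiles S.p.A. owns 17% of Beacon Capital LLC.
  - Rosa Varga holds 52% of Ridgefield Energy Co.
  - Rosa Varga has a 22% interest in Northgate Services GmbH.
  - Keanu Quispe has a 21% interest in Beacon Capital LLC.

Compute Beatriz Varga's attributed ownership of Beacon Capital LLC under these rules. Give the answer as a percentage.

By sibling attribution (R3), Beatriz Varga is treated as also owning Rosa Varga's interest in Northgate Services GmbH, giving 71% + 22% = 93%.
By sibling attribution (R3), Beatriz Varga is treated as also owning Rosa Varga's interest in Ridgefield Energy Co, giving 48% + 52% = 100%.
Chain via Quarry Logistics SA → Clearview Realty LP (R2): 71% × 61% × 18% = 7.7958% of Beacon Capital LLC.
Chain via Northgate Services GmbH → Brightpath Textiles S.p.A. (R2): 93% × 52% × 17% = 8.2212% of Beacon Capital LLC.
Chain via Ridgefield Energy Co. → Pinebrook Industries Corp. (R2): 100% × 86% × 43% = 36.98% of Beacon Capital LLC.
Aggregating (R1): 7.7958% + 8.2212% + 36.98% = 52.997%.

52.997%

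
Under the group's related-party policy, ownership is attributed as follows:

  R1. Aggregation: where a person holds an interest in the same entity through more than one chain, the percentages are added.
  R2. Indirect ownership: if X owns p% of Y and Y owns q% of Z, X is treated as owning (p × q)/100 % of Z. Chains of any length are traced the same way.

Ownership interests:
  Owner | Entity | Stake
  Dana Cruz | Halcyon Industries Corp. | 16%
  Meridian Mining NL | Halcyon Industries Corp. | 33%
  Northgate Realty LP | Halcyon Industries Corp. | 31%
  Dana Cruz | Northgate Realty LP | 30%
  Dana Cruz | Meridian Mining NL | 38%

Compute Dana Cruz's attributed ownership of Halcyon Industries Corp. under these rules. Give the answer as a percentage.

37.84%

Chain via Northgate Realty LP (R2): 30% × 31% = 9.3% of Halcyon Industries Corp.
Chain via Meridian Mining NL (R2): 38% × 33% = 12.54% of Halcyon Industries Corp.
Direct interest in Halcyon Industries Corp: 16%.
Aggregating (R1): 9.3% + 12.54% + 16% = 37.84%.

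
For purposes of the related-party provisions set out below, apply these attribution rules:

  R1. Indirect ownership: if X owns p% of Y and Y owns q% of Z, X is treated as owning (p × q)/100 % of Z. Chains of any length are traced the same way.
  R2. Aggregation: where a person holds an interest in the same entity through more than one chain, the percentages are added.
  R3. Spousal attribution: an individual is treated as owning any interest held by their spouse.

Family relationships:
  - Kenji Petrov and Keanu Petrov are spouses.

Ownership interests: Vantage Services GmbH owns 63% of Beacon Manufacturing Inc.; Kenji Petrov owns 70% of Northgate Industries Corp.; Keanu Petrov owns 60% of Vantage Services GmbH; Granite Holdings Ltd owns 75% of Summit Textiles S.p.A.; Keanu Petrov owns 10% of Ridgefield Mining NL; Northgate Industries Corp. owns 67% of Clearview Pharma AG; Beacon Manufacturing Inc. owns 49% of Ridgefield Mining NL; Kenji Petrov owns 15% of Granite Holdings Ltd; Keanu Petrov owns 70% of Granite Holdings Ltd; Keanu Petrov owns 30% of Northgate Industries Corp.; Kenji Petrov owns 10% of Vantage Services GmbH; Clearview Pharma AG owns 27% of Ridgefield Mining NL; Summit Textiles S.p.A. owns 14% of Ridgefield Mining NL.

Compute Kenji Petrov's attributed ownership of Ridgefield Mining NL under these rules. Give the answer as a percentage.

58.624%

By spousal attribution (R3), Kenji Petrov is treated as also owning Keanu Petrov's interest in Granite Holdings Ltd, giving 15% + 70% = 85%.
By spousal attribution (R3), Kenji Petrov is treated as also owning Keanu Petrov's interest in Vantage Services GmbH, giving 10% + 60% = 70%.
By spousal attribution (R3), Kenji Petrov is treated as also owning Keanu Petrov's interest in Northgate Industries Corp, giving 70% + 30% = 100%.
By spousal attribution (R3), Kenji Petrov is treated as owning Keanu Petrov's 10% interest in Ridgefield Mining NL.
Chain via Granite Holdings Ltd → Summit Textiles S.p.A. (R1): 85% × 75% × 14% = 8.925% of Ridgefield Mining NL.
Chain via Vantage Services GmbH → Beacon Manufacturing Inc. (R1): 70% × 63% × 49% = 21.609% of Ridgefield Mining NL.
Chain via Northgate Industries Corp. → Clearview Pharma AG (R1): 100% × 67% × 27% = 18.09% of Ridgefield Mining NL.
Direct interest in Ridgefield Mining NL: 10%.
Aggregating (R2): 8.925% + 21.609% + 18.09% + 10% = 58.624%.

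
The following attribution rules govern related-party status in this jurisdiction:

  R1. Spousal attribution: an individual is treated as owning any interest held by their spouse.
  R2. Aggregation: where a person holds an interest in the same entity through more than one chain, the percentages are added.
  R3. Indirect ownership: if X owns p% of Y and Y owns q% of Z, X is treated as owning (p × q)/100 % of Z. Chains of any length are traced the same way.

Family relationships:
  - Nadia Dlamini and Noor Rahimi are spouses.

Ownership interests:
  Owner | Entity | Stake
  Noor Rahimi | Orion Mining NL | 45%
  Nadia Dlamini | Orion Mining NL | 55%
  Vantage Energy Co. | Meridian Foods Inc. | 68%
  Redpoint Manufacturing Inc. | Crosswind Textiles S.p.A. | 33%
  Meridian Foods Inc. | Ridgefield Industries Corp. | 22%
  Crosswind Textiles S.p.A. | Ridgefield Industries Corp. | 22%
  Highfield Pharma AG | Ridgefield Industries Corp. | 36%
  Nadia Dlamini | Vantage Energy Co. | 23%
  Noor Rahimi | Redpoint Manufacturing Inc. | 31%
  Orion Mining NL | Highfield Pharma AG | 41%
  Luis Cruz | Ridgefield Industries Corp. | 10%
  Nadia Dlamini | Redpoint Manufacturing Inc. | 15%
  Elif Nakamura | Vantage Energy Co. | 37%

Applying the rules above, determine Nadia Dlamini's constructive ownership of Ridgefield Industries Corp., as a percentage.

21.5404%

By spousal attribution (R1), Nadia Dlamini is treated as also owning Noor Rahimi's interest in Orion Mining NL, giving 55% + 45% = 100%.
By spousal attribution (R1), Nadia Dlamini is treated as also owning Noor Rahimi's interest in Redpoint Manufacturing Inc, giving 15% + 31% = 46%.
Chain via Orion Mining NL → Highfield Pharma AG (R3): 100% × 41% × 36% = 14.76% of Ridgefield Industries Corp.
Chain via Vantage Energy Co. → Meridian Foods Inc. (R3): 23% × 68% × 22% = 3.4408% of Ridgefield Industries Corp.
Chain via Redpoint Manufacturing Inc. → Crosswind Textiles S.p.A. (R3): 46% × 33% × 22% = 3.3396% of Ridgefield Industries Corp.
Aggregating (R2): 14.76% + 3.4408% + 3.3396% = 21.5404%.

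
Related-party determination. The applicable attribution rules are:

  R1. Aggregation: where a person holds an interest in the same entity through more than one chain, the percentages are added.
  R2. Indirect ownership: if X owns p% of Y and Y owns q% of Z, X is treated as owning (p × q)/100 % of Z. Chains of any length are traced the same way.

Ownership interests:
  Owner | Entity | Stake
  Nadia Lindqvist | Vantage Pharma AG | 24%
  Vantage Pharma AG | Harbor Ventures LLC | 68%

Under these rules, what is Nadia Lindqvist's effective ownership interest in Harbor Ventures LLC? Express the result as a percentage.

Chain via Vantage Pharma AG (R2): 24% × 68% = 16.32% of Harbor Ventures LLC.

16.32%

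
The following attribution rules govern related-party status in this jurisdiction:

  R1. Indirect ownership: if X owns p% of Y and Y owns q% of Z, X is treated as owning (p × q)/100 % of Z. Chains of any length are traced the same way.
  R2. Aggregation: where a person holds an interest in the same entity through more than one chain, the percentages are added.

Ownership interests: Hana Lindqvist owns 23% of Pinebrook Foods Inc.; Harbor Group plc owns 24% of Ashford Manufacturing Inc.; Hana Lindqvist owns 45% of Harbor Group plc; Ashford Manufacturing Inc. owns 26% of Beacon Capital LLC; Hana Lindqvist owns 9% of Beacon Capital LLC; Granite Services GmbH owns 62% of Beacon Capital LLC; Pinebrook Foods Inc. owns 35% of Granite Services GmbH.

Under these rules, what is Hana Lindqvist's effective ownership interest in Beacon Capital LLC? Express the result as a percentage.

16.799%

Chain via Pinebrook Foods Inc. → Granite Services GmbH (R1): 23% × 35% × 62% = 4.991% of Beacon Capital LLC.
Chain via Harbor Group plc → Ashford Manufacturing Inc. (R1): 45% × 24% × 26% = 2.808% of Beacon Capital LLC.
Direct interest in Beacon Capital LLC: 9%.
Aggregating (R2): 4.991% + 2.808% + 9% = 16.799%.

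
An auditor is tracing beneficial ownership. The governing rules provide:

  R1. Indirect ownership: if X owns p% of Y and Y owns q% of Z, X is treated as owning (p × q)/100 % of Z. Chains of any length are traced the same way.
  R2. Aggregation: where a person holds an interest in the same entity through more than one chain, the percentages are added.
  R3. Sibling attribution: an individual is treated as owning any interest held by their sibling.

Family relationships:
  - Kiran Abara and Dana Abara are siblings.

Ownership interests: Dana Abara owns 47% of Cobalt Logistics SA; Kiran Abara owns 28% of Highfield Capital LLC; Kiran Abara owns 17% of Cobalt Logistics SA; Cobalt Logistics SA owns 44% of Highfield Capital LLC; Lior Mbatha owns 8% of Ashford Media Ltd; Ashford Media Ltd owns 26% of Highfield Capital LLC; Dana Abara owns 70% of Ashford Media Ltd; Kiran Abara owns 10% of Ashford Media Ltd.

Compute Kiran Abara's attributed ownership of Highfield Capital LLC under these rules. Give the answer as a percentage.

76.96%

By sibling attribution (R3), Kiran Abara is treated as also owning Dana Abara's interest in Cobalt Logistics SA, giving 17% + 47% = 64%.
By sibling attribution (R3), Kiran Abara is treated as also owning Dana Abara's interest in Ashford Media Ltd, giving 10% + 70% = 80%.
Chain via Cobalt Logistics SA (R1): 64% × 44% = 28.16% of Highfield Capital LLC.
Chain via Ashford Media Ltd (R1): 80% × 26% = 20.8% of Highfield Capital LLC.
Direct interest in Highfield Capital LLC: 28%.
Aggregating (R2): 28.16% + 20.8% + 28% = 76.96%.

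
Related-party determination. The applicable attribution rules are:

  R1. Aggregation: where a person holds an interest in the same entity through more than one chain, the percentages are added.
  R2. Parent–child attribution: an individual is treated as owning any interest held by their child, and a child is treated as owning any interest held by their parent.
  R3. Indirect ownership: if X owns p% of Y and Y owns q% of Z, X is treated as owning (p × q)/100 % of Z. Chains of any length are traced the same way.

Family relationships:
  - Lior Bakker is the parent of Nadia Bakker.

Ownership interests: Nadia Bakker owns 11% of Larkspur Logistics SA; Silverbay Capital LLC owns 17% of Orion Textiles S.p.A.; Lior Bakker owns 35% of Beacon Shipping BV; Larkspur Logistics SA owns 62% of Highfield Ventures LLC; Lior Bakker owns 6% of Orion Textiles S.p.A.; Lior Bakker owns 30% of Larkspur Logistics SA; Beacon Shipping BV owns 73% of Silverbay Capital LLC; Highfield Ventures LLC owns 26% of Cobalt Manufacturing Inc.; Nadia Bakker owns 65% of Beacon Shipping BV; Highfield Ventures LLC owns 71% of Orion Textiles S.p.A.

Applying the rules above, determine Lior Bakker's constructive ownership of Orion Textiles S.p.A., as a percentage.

36.4582%

By parent–child attribution (R2), Lior Bakker is treated as also owning Nadia Bakker's interest in Beacon Shipping BV, giving 35% + 65% = 100%.
By parent–child attribution (R2), Lior Bakker is treated as also owning Nadia Bakker's interest in Larkspur Logistics SA, giving 30% + 11% = 41%.
Chain via Beacon Shipping BV → Silverbay Capital LLC (R3): 100% × 73% × 17% = 12.41% of Orion Textiles S.p.A.
Chain via Larkspur Logistics SA → Highfield Ventures LLC (R3): 41% × 62% × 71% = 18.0482% of Orion Textiles S.p.A.
Direct interest in Orion Textiles S.p.A: 6%.
Aggregating (R1): 12.41% + 18.0482% + 6% = 36.4582%.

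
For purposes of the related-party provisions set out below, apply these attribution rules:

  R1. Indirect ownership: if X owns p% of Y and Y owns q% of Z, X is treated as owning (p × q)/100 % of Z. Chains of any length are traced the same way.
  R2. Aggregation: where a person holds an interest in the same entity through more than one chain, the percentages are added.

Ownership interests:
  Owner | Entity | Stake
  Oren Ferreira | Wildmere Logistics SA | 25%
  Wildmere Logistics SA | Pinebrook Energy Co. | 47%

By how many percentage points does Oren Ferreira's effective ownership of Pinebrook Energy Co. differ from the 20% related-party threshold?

8.25

Chain via Wildmere Logistics SA (R1): 25% × 47% = 11.75% of Pinebrook Energy Co.
11.75% falls short of the 20% threshold by 8.25 percentage points.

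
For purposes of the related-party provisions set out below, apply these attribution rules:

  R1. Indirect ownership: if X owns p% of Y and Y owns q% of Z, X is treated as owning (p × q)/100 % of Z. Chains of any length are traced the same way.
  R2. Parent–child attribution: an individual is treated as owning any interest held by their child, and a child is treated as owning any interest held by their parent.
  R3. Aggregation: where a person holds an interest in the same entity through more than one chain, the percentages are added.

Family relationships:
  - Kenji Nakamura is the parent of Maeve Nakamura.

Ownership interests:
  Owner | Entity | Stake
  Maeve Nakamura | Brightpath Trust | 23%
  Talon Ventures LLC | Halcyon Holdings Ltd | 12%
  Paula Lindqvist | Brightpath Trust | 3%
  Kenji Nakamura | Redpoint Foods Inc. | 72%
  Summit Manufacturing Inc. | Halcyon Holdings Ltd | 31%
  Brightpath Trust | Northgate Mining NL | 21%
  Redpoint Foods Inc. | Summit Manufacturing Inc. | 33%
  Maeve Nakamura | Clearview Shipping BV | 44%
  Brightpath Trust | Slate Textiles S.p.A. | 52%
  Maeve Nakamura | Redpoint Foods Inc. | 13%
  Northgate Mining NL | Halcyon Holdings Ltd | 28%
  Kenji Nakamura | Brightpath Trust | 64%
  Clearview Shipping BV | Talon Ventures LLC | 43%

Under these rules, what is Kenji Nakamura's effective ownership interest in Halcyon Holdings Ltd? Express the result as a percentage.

By parent–child attribution (R2), Kenji Nakamura is treated as also owning Maeve Nakamura's interest in Redpoint Foods Inc, giving 72% + 13% = 85%.
By parent–child attribution (R2), Kenji Nakamura is treated as also owning Maeve Nakamura's interest in Brightpath Trust, giving 64% + 23% = 87%.
By parent–child attribution (R2), Kenji Nakamura is treated as owning Maeve Nakamura's 44% interest in Clearview Shipping BV.
Chain via Redpoint Foods Inc. → Summit Manufacturing Inc. (R1): 85% × 33% × 31% = 8.6955% of Halcyon Holdings Ltd.
Chain via Brightpath Trust → Northgate Mining NL (R1): 87% × 21% × 28% = 5.1156% of Halcyon Holdings Ltd.
Chain via Clearview Shipping BV → Talon Ventures LLC (R1): 44% × 43% × 12% = 2.2704% of Halcyon Holdings Ltd.
Aggregating (R3): 8.6955% + 5.1156% + 2.2704% = 16.0815%.

16.0815%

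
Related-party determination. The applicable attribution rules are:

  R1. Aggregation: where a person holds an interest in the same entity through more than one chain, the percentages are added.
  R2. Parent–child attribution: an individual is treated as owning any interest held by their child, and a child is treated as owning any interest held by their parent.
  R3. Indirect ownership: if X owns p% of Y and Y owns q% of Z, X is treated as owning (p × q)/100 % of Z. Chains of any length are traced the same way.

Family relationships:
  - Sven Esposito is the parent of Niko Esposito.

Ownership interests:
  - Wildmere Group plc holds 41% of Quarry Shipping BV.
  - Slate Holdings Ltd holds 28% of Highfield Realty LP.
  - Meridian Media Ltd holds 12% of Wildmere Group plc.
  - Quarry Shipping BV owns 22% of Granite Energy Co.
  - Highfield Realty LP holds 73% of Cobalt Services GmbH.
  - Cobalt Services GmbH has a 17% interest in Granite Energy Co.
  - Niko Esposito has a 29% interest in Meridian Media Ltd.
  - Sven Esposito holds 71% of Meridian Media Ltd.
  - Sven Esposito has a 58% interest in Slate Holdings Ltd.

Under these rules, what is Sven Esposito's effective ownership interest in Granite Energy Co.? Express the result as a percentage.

By parent–child attribution (R2), Sven Esposito is treated as also owning Niko Esposito's interest in Meridian Media Ltd, giving 71% + 29% = 100%.
Chain via Slate Holdings Ltd → Highfield Realty LP → Cobalt Services GmbH (R3): 58% × 28% × 73% × 17% = 2.015384% of Granite Energy Co.
Chain via Meridian Media Ltd → Wildmere Group plc → Quarry Shipping BV (R3): 100% × 12% × 41% × 22% = 1.0824% of Granite Energy Co.
Aggregating (R1): 2.015384% + 1.0824% = 3.097784%.

3.097784%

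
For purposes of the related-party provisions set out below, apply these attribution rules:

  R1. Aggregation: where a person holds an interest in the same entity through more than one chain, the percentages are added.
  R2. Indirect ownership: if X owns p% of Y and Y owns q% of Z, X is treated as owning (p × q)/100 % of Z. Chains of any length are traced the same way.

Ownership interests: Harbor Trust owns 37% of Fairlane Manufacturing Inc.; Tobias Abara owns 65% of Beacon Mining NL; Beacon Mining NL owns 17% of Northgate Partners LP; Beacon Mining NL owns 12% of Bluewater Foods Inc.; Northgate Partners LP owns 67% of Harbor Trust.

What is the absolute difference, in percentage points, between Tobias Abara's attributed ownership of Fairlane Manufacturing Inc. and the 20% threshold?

17.260705

Chain via Beacon Mining NL → Northgate Partners LP → Harbor Trust (R2): 65% × 17% × 67% × 37% = 2.739295% of Fairlane Manufacturing Inc.
2.739295% falls short of the 20% threshold by 17.260705 percentage points.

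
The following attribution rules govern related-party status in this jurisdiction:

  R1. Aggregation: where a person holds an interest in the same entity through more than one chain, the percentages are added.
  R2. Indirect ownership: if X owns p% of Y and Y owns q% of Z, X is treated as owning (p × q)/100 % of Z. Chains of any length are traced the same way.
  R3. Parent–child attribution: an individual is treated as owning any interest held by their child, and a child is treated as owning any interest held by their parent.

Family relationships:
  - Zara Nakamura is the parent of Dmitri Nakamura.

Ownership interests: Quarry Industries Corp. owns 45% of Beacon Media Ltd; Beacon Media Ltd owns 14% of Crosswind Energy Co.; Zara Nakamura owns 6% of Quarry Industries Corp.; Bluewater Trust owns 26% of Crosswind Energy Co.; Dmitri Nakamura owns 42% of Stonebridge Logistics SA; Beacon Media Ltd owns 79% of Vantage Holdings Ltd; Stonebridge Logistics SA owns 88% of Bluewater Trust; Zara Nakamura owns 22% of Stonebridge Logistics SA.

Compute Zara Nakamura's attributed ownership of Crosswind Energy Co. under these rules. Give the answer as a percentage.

By parent–child attribution (R3), Zara Nakamura is treated as also owning Dmitri Nakamura's interest in Stonebridge Logistics SA, giving 22% + 42% = 64%.
Chain via Quarry Industries Corp. → Beacon Media Ltd (R2): 6% × 45% × 14% = 0.378% of Crosswind Energy Co.
Chain via Stonebridge Logistics SA → Bluewater Trust (R2): 64% × 88% × 26% = 14.6432% of Crosswind Energy Co.
Aggregating (R1): 0.378% + 14.6432% = 15.0212%.

15.0212%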